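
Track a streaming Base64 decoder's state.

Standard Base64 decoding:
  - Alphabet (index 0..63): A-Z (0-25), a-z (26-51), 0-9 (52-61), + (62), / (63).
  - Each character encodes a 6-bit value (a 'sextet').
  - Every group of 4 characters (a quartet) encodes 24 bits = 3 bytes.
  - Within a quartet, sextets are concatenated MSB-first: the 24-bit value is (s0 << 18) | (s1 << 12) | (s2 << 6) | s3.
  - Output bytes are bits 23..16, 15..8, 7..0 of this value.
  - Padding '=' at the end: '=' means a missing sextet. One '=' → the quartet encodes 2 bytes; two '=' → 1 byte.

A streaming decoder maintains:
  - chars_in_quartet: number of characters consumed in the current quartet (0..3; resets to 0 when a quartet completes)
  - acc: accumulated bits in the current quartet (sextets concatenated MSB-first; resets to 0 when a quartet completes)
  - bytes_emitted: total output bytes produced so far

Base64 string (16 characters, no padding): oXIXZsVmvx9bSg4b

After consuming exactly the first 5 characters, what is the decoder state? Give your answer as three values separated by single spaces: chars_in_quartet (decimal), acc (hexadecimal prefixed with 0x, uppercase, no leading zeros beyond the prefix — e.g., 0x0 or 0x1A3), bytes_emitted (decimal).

Answer: 1 0x19 3

Derivation:
After char 0 ('o'=40): chars_in_quartet=1 acc=0x28 bytes_emitted=0
After char 1 ('X'=23): chars_in_quartet=2 acc=0xA17 bytes_emitted=0
After char 2 ('I'=8): chars_in_quartet=3 acc=0x285C8 bytes_emitted=0
After char 3 ('X'=23): chars_in_quartet=4 acc=0xA17217 -> emit A1 72 17, reset; bytes_emitted=3
After char 4 ('Z'=25): chars_in_quartet=1 acc=0x19 bytes_emitted=3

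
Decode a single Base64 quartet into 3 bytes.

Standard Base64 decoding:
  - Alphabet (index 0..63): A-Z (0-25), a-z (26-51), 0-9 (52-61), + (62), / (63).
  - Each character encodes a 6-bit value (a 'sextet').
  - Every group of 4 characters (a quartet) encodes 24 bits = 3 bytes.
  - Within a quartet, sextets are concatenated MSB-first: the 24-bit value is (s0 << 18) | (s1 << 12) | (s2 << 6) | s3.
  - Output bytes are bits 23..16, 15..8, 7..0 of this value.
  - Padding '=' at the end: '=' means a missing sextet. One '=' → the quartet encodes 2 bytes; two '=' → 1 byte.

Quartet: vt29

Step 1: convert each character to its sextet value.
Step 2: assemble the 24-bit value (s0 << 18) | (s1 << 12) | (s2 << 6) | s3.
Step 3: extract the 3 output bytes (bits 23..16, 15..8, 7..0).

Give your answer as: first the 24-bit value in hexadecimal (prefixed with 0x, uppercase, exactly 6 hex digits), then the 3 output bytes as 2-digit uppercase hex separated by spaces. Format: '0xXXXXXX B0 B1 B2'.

Sextets: v=47, t=45, 2=54, 9=61
24-bit: (47<<18) | (45<<12) | (54<<6) | 61
      = 0xBC0000 | 0x02D000 | 0x000D80 | 0x00003D
      = 0xBEDDBD
Bytes: (v>>16)&0xFF=BE, (v>>8)&0xFF=DD, v&0xFF=BD

Answer: 0xBEDDBD BE DD BD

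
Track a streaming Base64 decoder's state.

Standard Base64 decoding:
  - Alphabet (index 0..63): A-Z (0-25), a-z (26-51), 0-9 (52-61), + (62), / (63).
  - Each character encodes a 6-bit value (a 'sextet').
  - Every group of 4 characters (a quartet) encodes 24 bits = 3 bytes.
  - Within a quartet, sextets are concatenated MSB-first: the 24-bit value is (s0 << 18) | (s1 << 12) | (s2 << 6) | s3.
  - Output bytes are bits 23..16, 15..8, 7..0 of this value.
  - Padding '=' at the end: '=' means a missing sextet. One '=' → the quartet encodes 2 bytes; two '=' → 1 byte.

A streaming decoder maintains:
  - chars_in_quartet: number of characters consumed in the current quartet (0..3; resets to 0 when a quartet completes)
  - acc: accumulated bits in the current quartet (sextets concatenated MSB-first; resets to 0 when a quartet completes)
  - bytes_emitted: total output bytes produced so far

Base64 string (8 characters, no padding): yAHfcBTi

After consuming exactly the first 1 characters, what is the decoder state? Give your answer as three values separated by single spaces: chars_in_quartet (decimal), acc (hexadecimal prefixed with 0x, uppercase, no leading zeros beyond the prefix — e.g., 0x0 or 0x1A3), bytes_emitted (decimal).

Answer: 1 0x32 0

Derivation:
After char 0 ('y'=50): chars_in_quartet=1 acc=0x32 bytes_emitted=0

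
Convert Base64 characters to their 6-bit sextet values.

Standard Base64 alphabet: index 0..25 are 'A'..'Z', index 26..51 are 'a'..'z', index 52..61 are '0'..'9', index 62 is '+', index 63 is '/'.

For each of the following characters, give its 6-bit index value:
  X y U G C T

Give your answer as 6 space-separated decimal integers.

Answer: 23 50 20 6 2 19

Derivation:
'X': A..Z range, ord('X') − ord('A') = 23
'y': a..z range, 26 + ord('y') − ord('a') = 50
'U': A..Z range, ord('U') − ord('A') = 20
'G': A..Z range, ord('G') − ord('A') = 6
'C': A..Z range, ord('C') − ord('A') = 2
'T': A..Z range, ord('T') − ord('A') = 19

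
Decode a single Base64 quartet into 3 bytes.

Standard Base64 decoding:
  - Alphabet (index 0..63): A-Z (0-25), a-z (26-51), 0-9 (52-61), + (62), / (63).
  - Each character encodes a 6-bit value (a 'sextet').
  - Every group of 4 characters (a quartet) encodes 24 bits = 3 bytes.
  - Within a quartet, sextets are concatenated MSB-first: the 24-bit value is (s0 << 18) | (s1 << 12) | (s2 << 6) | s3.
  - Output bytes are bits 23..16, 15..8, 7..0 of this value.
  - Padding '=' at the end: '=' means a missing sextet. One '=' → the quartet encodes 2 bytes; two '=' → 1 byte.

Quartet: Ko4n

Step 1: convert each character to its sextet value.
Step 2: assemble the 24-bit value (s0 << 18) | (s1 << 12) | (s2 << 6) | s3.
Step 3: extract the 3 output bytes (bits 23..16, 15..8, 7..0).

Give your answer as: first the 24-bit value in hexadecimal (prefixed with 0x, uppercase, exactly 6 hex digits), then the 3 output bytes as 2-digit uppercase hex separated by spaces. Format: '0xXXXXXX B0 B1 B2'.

Answer: 0x2A8E27 2A 8E 27

Derivation:
Sextets: K=10, o=40, 4=56, n=39
24-bit: (10<<18) | (40<<12) | (56<<6) | 39
      = 0x280000 | 0x028000 | 0x000E00 | 0x000027
      = 0x2A8E27
Bytes: (v>>16)&0xFF=2A, (v>>8)&0xFF=8E, v&0xFF=27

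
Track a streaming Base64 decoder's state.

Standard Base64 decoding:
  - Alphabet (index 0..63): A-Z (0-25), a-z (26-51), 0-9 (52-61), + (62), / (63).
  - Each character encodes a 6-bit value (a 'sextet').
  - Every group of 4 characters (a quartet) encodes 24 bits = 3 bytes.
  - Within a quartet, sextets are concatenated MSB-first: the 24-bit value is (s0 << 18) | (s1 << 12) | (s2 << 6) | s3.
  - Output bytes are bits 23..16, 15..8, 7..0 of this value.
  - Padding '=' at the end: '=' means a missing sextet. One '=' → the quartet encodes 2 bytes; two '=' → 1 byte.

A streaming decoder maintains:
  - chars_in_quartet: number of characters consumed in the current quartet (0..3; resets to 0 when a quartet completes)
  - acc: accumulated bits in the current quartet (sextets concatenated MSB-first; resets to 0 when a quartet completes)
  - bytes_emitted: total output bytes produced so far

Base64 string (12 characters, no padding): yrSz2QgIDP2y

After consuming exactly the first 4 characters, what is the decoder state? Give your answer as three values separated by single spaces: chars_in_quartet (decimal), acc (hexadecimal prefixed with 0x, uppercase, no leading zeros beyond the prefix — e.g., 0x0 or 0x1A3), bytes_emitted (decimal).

After char 0 ('y'=50): chars_in_quartet=1 acc=0x32 bytes_emitted=0
After char 1 ('r'=43): chars_in_quartet=2 acc=0xCAB bytes_emitted=0
After char 2 ('S'=18): chars_in_quartet=3 acc=0x32AD2 bytes_emitted=0
After char 3 ('z'=51): chars_in_quartet=4 acc=0xCAB4B3 -> emit CA B4 B3, reset; bytes_emitted=3

Answer: 0 0x0 3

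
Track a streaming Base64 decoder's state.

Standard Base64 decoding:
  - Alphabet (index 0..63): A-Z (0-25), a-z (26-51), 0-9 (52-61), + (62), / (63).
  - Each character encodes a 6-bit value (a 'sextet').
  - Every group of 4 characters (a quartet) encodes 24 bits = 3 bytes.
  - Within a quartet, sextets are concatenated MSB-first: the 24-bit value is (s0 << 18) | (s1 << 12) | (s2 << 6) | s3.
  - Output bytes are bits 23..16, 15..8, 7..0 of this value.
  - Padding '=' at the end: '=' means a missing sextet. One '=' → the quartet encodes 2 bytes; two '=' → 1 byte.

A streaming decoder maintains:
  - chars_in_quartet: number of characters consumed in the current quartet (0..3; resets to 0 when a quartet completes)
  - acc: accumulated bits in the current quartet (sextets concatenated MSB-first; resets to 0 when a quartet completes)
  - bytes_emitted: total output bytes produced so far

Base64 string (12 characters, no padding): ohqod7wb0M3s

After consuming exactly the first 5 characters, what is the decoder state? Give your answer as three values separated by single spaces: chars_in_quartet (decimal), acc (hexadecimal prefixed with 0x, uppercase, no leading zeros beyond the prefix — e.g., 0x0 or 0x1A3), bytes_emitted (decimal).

After char 0 ('o'=40): chars_in_quartet=1 acc=0x28 bytes_emitted=0
After char 1 ('h'=33): chars_in_quartet=2 acc=0xA21 bytes_emitted=0
After char 2 ('q'=42): chars_in_quartet=3 acc=0x2886A bytes_emitted=0
After char 3 ('o'=40): chars_in_quartet=4 acc=0xA21AA8 -> emit A2 1A A8, reset; bytes_emitted=3
After char 4 ('d'=29): chars_in_quartet=1 acc=0x1D bytes_emitted=3

Answer: 1 0x1D 3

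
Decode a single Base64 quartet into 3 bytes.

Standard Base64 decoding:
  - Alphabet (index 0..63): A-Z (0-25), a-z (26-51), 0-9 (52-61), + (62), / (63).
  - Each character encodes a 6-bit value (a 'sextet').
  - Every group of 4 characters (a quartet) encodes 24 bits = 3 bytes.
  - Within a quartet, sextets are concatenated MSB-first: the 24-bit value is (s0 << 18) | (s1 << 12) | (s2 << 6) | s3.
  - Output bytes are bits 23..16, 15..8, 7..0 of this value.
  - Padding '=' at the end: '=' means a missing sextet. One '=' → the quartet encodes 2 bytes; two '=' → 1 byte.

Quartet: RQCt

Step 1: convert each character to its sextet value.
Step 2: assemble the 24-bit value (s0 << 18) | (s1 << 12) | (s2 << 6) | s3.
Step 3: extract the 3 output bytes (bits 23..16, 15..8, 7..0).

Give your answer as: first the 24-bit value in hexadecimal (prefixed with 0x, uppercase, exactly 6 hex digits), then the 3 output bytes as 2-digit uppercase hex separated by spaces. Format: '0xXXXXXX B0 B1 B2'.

Sextets: R=17, Q=16, C=2, t=45
24-bit: (17<<18) | (16<<12) | (2<<6) | 45
      = 0x440000 | 0x010000 | 0x000080 | 0x00002D
      = 0x4500AD
Bytes: (v>>16)&0xFF=45, (v>>8)&0xFF=00, v&0xFF=AD

Answer: 0x4500AD 45 00 AD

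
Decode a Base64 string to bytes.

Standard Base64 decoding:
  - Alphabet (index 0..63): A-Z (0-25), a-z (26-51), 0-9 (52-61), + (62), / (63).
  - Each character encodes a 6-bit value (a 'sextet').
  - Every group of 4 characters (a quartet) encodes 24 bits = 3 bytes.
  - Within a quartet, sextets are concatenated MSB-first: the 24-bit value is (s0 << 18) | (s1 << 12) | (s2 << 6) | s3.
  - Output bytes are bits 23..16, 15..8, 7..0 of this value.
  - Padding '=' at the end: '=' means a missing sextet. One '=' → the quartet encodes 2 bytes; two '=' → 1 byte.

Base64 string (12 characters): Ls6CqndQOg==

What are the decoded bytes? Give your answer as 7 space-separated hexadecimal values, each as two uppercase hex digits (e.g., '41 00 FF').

Answer: 2E CE 82 AA 77 50 3A

Derivation:
After char 0 ('L'=11): chars_in_quartet=1 acc=0xB bytes_emitted=0
After char 1 ('s'=44): chars_in_quartet=2 acc=0x2EC bytes_emitted=0
After char 2 ('6'=58): chars_in_quartet=3 acc=0xBB3A bytes_emitted=0
After char 3 ('C'=2): chars_in_quartet=4 acc=0x2ECE82 -> emit 2E CE 82, reset; bytes_emitted=3
After char 4 ('q'=42): chars_in_quartet=1 acc=0x2A bytes_emitted=3
After char 5 ('n'=39): chars_in_quartet=2 acc=0xAA7 bytes_emitted=3
After char 6 ('d'=29): chars_in_quartet=3 acc=0x2A9DD bytes_emitted=3
After char 7 ('Q'=16): chars_in_quartet=4 acc=0xAA7750 -> emit AA 77 50, reset; bytes_emitted=6
After char 8 ('O'=14): chars_in_quartet=1 acc=0xE bytes_emitted=6
After char 9 ('g'=32): chars_in_quartet=2 acc=0x3A0 bytes_emitted=6
Padding '==': partial quartet acc=0x3A0 -> emit 3A; bytes_emitted=7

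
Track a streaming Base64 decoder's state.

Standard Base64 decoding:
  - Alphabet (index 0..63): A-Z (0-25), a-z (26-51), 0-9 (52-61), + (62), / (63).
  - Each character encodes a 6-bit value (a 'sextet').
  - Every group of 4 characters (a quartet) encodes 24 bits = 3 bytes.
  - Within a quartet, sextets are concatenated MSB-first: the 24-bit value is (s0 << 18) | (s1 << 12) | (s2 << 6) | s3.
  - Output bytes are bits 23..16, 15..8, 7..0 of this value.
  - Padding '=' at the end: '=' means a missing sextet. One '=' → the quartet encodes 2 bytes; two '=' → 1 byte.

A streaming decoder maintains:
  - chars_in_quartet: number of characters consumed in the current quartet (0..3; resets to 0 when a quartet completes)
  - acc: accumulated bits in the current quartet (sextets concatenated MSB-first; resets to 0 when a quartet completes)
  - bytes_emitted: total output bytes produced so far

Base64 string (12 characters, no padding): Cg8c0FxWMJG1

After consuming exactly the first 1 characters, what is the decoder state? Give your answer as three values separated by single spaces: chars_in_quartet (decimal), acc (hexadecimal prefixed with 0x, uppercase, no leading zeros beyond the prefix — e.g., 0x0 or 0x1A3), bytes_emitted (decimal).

After char 0 ('C'=2): chars_in_quartet=1 acc=0x2 bytes_emitted=0

Answer: 1 0x2 0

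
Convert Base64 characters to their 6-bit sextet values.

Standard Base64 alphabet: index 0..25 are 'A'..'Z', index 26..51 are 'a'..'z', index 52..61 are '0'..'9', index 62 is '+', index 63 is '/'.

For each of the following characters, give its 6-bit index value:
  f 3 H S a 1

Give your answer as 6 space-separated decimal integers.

'f': a..z range, 26 + ord('f') − ord('a') = 31
'3': 0..9 range, 52 + ord('3') − ord('0') = 55
'H': A..Z range, ord('H') − ord('A') = 7
'S': A..Z range, ord('S') − ord('A') = 18
'a': a..z range, 26 + ord('a') − ord('a') = 26
'1': 0..9 range, 52 + ord('1') − ord('0') = 53

Answer: 31 55 7 18 26 53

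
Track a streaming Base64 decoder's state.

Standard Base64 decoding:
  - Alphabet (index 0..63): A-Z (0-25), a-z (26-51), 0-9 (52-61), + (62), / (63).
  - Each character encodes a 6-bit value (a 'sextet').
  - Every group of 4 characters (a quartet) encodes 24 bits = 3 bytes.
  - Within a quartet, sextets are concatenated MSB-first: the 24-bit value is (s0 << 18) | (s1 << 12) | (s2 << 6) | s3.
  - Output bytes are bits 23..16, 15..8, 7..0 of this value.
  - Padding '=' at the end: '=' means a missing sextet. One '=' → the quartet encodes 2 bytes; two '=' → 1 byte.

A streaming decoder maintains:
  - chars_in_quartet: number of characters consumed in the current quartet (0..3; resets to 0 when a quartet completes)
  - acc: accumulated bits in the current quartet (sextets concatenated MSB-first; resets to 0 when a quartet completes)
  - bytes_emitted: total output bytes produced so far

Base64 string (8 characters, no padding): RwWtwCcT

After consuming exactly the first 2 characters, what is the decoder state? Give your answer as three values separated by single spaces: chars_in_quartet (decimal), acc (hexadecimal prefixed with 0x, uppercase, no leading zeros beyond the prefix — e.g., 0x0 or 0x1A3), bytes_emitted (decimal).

Answer: 2 0x470 0

Derivation:
After char 0 ('R'=17): chars_in_quartet=1 acc=0x11 bytes_emitted=0
After char 1 ('w'=48): chars_in_quartet=2 acc=0x470 bytes_emitted=0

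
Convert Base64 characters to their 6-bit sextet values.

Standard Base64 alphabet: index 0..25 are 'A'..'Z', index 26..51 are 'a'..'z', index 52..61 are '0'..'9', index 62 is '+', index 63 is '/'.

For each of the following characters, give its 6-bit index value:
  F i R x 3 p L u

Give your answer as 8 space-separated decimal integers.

'F': A..Z range, ord('F') − ord('A') = 5
'i': a..z range, 26 + ord('i') − ord('a') = 34
'R': A..Z range, ord('R') − ord('A') = 17
'x': a..z range, 26 + ord('x') − ord('a') = 49
'3': 0..9 range, 52 + ord('3') − ord('0') = 55
'p': a..z range, 26 + ord('p') − ord('a') = 41
'L': A..Z range, ord('L') − ord('A') = 11
'u': a..z range, 26 + ord('u') − ord('a') = 46

Answer: 5 34 17 49 55 41 11 46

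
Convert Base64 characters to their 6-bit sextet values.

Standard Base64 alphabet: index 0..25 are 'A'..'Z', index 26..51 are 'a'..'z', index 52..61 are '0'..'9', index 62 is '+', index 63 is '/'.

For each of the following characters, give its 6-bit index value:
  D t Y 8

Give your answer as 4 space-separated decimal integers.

'D': A..Z range, ord('D') − ord('A') = 3
't': a..z range, 26 + ord('t') − ord('a') = 45
'Y': A..Z range, ord('Y') − ord('A') = 24
'8': 0..9 range, 52 + ord('8') − ord('0') = 60

Answer: 3 45 24 60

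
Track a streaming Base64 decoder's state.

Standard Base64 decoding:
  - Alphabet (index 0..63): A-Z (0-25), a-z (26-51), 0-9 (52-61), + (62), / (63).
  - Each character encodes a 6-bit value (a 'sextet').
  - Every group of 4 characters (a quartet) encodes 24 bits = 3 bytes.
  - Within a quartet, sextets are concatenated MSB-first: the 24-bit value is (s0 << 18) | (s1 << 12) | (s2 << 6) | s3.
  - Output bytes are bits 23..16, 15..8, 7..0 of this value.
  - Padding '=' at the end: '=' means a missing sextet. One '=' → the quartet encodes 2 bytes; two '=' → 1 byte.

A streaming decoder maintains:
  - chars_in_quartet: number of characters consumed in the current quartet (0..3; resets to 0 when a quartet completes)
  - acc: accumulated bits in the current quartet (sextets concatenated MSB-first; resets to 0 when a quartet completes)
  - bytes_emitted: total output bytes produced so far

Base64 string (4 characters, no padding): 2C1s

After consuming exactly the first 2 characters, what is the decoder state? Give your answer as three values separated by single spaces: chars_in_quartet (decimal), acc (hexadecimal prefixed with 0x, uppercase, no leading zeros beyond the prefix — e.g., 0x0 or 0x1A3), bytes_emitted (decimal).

After char 0 ('2'=54): chars_in_quartet=1 acc=0x36 bytes_emitted=0
After char 1 ('C'=2): chars_in_quartet=2 acc=0xD82 bytes_emitted=0

Answer: 2 0xD82 0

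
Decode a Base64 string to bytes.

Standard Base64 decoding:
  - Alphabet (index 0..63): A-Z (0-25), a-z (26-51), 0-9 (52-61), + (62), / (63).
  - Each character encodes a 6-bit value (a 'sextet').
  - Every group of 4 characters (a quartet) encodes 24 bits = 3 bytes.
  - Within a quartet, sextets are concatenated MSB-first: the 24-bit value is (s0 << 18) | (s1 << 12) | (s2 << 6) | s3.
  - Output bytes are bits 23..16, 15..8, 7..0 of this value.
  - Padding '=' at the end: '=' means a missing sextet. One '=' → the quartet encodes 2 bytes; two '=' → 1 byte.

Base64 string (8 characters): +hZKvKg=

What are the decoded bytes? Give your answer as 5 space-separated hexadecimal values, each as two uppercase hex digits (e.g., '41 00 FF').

Answer: FA 16 4A BC A8

Derivation:
After char 0 ('+'=62): chars_in_quartet=1 acc=0x3E bytes_emitted=0
After char 1 ('h'=33): chars_in_quartet=2 acc=0xFA1 bytes_emitted=0
After char 2 ('Z'=25): chars_in_quartet=3 acc=0x3E859 bytes_emitted=0
After char 3 ('K'=10): chars_in_quartet=4 acc=0xFA164A -> emit FA 16 4A, reset; bytes_emitted=3
After char 4 ('v'=47): chars_in_quartet=1 acc=0x2F bytes_emitted=3
After char 5 ('K'=10): chars_in_quartet=2 acc=0xBCA bytes_emitted=3
After char 6 ('g'=32): chars_in_quartet=3 acc=0x2F2A0 bytes_emitted=3
Padding '=': partial quartet acc=0x2F2A0 -> emit BC A8; bytes_emitted=5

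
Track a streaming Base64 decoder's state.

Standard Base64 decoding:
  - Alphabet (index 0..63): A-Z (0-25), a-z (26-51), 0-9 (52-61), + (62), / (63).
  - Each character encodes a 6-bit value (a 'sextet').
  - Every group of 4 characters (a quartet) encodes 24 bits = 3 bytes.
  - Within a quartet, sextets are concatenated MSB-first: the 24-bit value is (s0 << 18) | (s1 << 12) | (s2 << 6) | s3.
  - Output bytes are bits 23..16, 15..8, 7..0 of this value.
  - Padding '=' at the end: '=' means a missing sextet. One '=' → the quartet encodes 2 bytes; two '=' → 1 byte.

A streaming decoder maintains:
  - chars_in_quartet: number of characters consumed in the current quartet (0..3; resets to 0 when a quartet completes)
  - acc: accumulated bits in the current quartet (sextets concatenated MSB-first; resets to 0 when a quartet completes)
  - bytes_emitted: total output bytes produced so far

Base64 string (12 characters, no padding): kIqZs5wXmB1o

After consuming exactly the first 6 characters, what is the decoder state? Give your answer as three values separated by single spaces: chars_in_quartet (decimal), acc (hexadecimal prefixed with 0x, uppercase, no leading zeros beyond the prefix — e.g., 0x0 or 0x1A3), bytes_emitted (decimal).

After char 0 ('k'=36): chars_in_quartet=1 acc=0x24 bytes_emitted=0
After char 1 ('I'=8): chars_in_quartet=2 acc=0x908 bytes_emitted=0
After char 2 ('q'=42): chars_in_quartet=3 acc=0x2422A bytes_emitted=0
After char 3 ('Z'=25): chars_in_quartet=4 acc=0x908A99 -> emit 90 8A 99, reset; bytes_emitted=3
After char 4 ('s'=44): chars_in_quartet=1 acc=0x2C bytes_emitted=3
After char 5 ('5'=57): chars_in_quartet=2 acc=0xB39 bytes_emitted=3

Answer: 2 0xB39 3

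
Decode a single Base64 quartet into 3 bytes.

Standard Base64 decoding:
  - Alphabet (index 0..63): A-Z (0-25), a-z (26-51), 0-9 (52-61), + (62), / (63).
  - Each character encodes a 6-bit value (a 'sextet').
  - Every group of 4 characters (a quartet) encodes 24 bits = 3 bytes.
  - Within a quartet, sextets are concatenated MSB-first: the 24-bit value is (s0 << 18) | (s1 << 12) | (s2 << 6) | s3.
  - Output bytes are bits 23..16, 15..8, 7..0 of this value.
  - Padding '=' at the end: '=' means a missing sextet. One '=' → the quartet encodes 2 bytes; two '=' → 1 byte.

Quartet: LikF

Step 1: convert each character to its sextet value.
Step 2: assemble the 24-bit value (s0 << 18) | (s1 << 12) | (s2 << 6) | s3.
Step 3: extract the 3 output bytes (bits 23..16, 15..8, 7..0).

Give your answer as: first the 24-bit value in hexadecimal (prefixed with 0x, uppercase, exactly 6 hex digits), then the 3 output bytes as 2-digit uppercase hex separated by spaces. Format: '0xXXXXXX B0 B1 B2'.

Answer: 0x2E2905 2E 29 05

Derivation:
Sextets: L=11, i=34, k=36, F=5
24-bit: (11<<18) | (34<<12) | (36<<6) | 5
      = 0x2C0000 | 0x022000 | 0x000900 | 0x000005
      = 0x2E2905
Bytes: (v>>16)&0xFF=2E, (v>>8)&0xFF=29, v&0xFF=05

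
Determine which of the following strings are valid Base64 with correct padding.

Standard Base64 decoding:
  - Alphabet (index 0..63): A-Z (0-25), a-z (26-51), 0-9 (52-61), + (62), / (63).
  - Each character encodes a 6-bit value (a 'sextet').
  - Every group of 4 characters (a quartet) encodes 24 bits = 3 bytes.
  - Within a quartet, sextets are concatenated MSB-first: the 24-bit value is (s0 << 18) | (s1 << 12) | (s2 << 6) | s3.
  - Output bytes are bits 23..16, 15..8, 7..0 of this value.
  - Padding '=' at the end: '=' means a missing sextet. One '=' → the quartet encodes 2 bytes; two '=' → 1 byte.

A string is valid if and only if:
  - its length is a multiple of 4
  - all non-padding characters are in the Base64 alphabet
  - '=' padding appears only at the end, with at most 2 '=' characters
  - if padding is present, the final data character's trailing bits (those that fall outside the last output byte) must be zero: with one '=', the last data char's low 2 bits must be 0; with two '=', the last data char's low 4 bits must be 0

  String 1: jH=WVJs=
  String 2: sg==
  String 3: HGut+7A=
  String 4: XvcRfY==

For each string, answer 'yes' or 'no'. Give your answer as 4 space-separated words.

Answer: no yes yes no

Derivation:
String 1: 'jH=WVJs=' → invalid (bad char(s): ['=']; '=' in middle)
String 2: 'sg==' → valid
String 3: 'HGut+7A=' → valid
String 4: 'XvcRfY==' → invalid (bad trailing bits)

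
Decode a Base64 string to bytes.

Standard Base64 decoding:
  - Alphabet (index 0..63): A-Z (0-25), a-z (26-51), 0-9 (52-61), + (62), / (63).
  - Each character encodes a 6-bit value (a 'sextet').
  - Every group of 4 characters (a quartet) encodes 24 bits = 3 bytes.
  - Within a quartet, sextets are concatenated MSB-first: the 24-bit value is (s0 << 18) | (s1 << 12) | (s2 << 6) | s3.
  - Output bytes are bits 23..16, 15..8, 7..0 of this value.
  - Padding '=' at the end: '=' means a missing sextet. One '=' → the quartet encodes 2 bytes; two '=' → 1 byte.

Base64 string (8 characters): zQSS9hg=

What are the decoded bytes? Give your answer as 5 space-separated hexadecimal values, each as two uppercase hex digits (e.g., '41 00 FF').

After char 0 ('z'=51): chars_in_quartet=1 acc=0x33 bytes_emitted=0
After char 1 ('Q'=16): chars_in_quartet=2 acc=0xCD0 bytes_emitted=0
After char 2 ('S'=18): chars_in_quartet=3 acc=0x33412 bytes_emitted=0
After char 3 ('S'=18): chars_in_quartet=4 acc=0xCD0492 -> emit CD 04 92, reset; bytes_emitted=3
After char 4 ('9'=61): chars_in_quartet=1 acc=0x3D bytes_emitted=3
After char 5 ('h'=33): chars_in_quartet=2 acc=0xF61 bytes_emitted=3
After char 6 ('g'=32): chars_in_quartet=3 acc=0x3D860 bytes_emitted=3
Padding '=': partial quartet acc=0x3D860 -> emit F6 18; bytes_emitted=5

Answer: CD 04 92 F6 18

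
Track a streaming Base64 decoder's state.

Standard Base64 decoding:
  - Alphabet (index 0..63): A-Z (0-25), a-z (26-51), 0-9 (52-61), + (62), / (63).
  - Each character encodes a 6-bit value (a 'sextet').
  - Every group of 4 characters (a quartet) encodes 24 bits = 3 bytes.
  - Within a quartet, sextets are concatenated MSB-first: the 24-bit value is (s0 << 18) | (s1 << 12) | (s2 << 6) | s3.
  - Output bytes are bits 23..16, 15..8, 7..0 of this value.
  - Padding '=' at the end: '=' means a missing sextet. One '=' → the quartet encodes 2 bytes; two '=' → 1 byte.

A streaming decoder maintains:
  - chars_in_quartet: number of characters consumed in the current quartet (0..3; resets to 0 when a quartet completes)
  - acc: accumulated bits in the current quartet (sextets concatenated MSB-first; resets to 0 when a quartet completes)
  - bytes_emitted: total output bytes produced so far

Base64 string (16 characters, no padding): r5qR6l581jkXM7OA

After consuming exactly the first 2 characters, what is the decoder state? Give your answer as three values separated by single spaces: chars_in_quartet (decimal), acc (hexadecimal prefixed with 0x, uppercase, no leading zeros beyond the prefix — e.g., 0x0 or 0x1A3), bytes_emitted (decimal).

Answer: 2 0xAF9 0

Derivation:
After char 0 ('r'=43): chars_in_quartet=1 acc=0x2B bytes_emitted=0
After char 1 ('5'=57): chars_in_quartet=2 acc=0xAF9 bytes_emitted=0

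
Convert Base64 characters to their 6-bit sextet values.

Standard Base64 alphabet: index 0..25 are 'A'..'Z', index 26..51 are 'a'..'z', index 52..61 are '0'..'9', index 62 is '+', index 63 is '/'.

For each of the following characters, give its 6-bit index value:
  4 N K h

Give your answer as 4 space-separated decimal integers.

'4': 0..9 range, 52 + ord('4') − ord('0') = 56
'N': A..Z range, ord('N') − ord('A') = 13
'K': A..Z range, ord('K') − ord('A') = 10
'h': a..z range, 26 + ord('h') − ord('a') = 33

Answer: 56 13 10 33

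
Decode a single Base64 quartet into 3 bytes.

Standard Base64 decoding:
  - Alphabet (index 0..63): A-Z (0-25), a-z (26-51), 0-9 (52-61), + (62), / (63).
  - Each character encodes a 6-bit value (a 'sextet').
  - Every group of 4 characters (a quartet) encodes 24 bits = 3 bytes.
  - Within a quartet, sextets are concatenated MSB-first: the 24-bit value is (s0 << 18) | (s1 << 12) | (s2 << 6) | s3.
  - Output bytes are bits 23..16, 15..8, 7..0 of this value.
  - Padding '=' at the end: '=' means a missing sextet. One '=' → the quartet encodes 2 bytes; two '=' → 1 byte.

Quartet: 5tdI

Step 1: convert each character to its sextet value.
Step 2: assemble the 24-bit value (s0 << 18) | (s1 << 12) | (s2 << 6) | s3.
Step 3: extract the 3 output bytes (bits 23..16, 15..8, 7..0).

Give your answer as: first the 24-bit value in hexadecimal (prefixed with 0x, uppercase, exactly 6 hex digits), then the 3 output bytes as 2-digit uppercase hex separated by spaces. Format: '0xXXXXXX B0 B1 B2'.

Sextets: 5=57, t=45, d=29, I=8
24-bit: (57<<18) | (45<<12) | (29<<6) | 8
      = 0xE40000 | 0x02D000 | 0x000740 | 0x000008
      = 0xE6D748
Bytes: (v>>16)&0xFF=E6, (v>>8)&0xFF=D7, v&0xFF=48

Answer: 0xE6D748 E6 D7 48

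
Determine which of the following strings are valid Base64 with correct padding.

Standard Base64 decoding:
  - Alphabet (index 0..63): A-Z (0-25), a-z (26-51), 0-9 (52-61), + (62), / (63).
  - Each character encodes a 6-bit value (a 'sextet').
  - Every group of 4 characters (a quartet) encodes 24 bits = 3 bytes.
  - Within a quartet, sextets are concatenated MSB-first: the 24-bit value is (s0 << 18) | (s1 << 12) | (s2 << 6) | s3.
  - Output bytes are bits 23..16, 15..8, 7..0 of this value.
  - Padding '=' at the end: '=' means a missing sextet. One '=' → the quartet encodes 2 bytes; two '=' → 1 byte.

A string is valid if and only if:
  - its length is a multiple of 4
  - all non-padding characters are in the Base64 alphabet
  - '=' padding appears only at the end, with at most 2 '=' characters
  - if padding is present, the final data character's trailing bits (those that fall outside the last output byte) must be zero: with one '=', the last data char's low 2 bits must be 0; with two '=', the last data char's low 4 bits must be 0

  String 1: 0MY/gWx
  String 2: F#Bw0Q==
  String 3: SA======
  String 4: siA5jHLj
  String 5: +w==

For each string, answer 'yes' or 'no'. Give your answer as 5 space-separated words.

String 1: '0MY/gWx' → invalid (len=7 not mult of 4)
String 2: 'F#Bw0Q==' → invalid (bad char(s): ['#'])
String 3: 'SA======' → invalid (6 pad chars (max 2))
String 4: 'siA5jHLj' → valid
String 5: '+w==' → valid

Answer: no no no yes yes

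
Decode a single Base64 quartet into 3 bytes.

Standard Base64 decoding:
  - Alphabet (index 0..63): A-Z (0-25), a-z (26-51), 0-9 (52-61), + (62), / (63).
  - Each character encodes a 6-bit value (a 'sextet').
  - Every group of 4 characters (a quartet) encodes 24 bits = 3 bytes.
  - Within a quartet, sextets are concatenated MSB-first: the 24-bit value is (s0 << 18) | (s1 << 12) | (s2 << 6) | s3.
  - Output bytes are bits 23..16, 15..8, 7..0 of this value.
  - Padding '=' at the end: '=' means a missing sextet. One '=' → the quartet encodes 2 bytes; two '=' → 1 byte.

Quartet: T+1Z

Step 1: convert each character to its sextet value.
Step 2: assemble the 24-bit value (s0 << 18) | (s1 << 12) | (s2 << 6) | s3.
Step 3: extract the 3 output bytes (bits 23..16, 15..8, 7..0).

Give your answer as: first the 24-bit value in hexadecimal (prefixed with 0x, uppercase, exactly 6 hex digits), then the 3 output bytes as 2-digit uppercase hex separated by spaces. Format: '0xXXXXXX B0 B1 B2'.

Answer: 0x4FED59 4F ED 59

Derivation:
Sextets: T=19, +=62, 1=53, Z=25
24-bit: (19<<18) | (62<<12) | (53<<6) | 25
      = 0x4C0000 | 0x03E000 | 0x000D40 | 0x000019
      = 0x4FED59
Bytes: (v>>16)&0xFF=4F, (v>>8)&0xFF=ED, v&0xFF=59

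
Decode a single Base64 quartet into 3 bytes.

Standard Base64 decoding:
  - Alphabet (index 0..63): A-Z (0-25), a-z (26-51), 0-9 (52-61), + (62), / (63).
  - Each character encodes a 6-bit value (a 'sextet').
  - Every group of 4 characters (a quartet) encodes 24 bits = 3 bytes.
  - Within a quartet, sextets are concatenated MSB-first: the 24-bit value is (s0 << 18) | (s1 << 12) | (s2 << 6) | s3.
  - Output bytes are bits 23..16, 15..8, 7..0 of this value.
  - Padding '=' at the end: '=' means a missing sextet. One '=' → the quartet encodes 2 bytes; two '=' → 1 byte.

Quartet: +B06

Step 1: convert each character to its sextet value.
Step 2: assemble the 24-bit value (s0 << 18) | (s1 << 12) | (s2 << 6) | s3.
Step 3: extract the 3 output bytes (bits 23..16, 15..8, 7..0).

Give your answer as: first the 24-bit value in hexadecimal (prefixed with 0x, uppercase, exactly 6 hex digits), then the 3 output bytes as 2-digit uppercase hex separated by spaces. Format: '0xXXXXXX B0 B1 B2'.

Answer: 0xF81D3A F8 1D 3A

Derivation:
Sextets: +=62, B=1, 0=52, 6=58
24-bit: (62<<18) | (1<<12) | (52<<6) | 58
      = 0xF80000 | 0x001000 | 0x000D00 | 0x00003A
      = 0xF81D3A
Bytes: (v>>16)&0xFF=F8, (v>>8)&0xFF=1D, v&0xFF=3A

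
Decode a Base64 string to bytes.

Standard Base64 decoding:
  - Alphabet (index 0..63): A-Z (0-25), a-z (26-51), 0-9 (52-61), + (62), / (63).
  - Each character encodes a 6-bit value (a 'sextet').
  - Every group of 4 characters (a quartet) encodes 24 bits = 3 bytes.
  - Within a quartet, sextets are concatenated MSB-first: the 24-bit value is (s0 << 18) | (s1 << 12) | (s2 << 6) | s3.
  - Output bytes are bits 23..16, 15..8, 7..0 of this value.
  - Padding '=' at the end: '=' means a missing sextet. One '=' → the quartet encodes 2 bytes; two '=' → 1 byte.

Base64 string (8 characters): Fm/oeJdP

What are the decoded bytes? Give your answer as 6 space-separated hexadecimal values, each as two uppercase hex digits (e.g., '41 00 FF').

Answer: 16 6F E8 78 97 4F

Derivation:
After char 0 ('F'=5): chars_in_quartet=1 acc=0x5 bytes_emitted=0
After char 1 ('m'=38): chars_in_quartet=2 acc=0x166 bytes_emitted=0
After char 2 ('/'=63): chars_in_quartet=3 acc=0x59BF bytes_emitted=0
After char 3 ('o'=40): chars_in_quartet=4 acc=0x166FE8 -> emit 16 6F E8, reset; bytes_emitted=3
After char 4 ('e'=30): chars_in_quartet=1 acc=0x1E bytes_emitted=3
After char 5 ('J'=9): chars_in_quartet=2 acc=0x789 bytes_emitted=3
After char 6 ('d'=29): chars_in_quartet=3 acc=0x1E25D bytes_emitted=3
After char 7 ('P'=15): chars_in_quartet=4 acc=0x78974F -> emit 78 97 4F, reset; bytes_emitted=6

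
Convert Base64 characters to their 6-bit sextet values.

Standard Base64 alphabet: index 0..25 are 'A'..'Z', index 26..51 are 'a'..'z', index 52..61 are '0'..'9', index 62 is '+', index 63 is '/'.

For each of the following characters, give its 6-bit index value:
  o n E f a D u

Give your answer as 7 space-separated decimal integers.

Answer: 40 39 4 31 26 3 46

Derivation:
'o': a..z range, 26 + ord('o') − ord('a') = 40
'n': a..z range, 26 + ord('n') − ord('a') = 39
'E': A..Z range, ord('E') − ord('A') = 4
'f': a..z range, 26 + ord('f') − ord('a') = 31
'a': a..z range, 26 + ord('a') − ord('a') = 26
'D': A..Z range, ord('D') − ord('A') = 3
'u': a..z range, 26 + ord('u') − ord('a') = 46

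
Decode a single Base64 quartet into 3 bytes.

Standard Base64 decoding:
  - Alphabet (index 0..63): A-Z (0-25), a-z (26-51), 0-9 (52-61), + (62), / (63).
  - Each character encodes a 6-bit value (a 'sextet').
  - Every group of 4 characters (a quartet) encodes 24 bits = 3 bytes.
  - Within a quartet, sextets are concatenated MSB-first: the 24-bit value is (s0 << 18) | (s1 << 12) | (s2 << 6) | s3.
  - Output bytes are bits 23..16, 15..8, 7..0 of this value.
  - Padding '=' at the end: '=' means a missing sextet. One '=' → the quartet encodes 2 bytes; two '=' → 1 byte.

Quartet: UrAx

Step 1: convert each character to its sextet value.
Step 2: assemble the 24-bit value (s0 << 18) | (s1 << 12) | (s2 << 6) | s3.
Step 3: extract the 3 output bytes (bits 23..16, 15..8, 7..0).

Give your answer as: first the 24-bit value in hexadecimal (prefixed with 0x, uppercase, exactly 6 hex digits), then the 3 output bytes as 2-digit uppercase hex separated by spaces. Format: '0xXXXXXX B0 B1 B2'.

Sextets: U=20, r=43, A=0, x=49
24-bit: (20<<18) | (43<<12) | (0<<6) | 49
      = 0x500000 | 0x02B000 | 0x000000 | 0x000031
      = 0x52B031
Bytes: (v>>16)&0xFF=52, (v>>8)&0xFF=B0, v&0xFF=31

Answer: 0x52B031 52 B0 31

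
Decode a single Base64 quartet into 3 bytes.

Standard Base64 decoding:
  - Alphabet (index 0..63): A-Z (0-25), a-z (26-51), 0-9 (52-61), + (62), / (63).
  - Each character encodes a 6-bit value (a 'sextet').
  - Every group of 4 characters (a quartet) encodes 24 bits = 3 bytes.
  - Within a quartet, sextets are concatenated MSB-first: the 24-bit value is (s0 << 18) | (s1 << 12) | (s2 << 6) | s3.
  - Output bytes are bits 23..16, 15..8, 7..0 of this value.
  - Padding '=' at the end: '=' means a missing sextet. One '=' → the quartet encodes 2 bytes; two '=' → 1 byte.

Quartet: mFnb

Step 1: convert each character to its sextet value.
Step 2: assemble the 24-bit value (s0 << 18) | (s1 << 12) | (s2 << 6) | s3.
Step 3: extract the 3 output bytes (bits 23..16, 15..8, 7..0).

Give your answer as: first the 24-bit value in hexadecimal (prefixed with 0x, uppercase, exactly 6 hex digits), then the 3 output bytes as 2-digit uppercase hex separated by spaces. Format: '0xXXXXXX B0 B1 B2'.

Answer: 0x9859DB 98 59 DB

Derivation:
Sextets: m=38, F=5, n=39, b=27
24-bit: (38<<18) | (5<<12) | (39<<6) | 27
      = 0x980000 | 0x005000 | 0x0009C0 | 0x00001B
      = 0x9859DB
Bytes: (v>>16)&0xFF=98, (v>>8)&0xFF=59, v&0xFF=DB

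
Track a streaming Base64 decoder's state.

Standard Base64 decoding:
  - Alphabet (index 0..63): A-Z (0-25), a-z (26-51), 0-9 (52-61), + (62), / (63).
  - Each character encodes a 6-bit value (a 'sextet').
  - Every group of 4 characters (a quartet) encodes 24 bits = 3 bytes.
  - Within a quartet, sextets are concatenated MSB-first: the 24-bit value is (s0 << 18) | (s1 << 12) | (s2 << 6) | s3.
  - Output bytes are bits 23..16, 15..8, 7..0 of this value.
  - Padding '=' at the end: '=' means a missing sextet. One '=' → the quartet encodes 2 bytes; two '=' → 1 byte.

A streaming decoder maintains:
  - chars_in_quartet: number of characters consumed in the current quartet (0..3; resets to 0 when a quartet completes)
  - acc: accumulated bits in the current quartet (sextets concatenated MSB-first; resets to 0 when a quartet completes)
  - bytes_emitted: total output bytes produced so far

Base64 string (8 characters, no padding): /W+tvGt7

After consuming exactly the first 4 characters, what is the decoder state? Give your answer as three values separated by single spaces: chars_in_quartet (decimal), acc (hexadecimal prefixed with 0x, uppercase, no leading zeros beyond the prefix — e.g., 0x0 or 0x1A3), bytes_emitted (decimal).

After char 0 ('/'=63): chars_in_quartet=1 acc=0x3F bytes_emitted=0
After char 1 ('W'=22): chars_in_quartet=2 acc=0xFD6 bytes_emitted=0
After char 2 ('+'=62): chars_in_quartet=3 acc=0x3F5BE bytes_emitted=0
After char 3 ('t'=45): chars_in_quartet=4 acc=0xFD6FAD -> emit FD 6F AD, reset; bytes_emitted=3

Answer: 0 0x0 3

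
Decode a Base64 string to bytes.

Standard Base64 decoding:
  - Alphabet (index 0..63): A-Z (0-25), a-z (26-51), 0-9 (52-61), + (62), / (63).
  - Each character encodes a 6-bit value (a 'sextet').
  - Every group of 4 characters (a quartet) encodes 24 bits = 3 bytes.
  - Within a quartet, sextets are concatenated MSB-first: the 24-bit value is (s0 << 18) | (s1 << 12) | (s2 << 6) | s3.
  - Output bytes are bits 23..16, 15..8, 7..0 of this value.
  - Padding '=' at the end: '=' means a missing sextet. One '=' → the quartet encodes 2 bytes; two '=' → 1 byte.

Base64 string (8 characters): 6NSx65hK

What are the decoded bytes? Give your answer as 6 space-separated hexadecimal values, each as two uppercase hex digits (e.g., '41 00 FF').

After char 0 ('6'=58): chars_in_quartet=1 acc=0x3A bytes_emitted=0
After char 1 ('N'=13): chars_in_quartet=2 acc=0xE8D bytes_emitted=0
After char 2 ('S'=18): chars_in_quartet=3 acc=0x3A352 bytes_emitted=0
After char 3 ('x'=49): chars_in_quartet=4 acc=0xE8D4B1 -> emit E8 D4 B1, reset; bytes_emitted=3
After char 4 ('6'=58): chars_in_quartet=1 acc=0x3A bytes_emitted=3
After char 5 ('5'=57): chars_in_quartet=2 acc=0xEB9 bytes_emitted=3
After char 6 ('h'=33): chars_in_quartet=3 acc=0x3AE61 bytes_emitted=3
After char 7 ('K'=10): chars_in_quartet=4 acc=0xEB984A -> emit EB 98 4A, reset; bytes_emitted=6

Answer: E8 D4 B1 EB 98 4A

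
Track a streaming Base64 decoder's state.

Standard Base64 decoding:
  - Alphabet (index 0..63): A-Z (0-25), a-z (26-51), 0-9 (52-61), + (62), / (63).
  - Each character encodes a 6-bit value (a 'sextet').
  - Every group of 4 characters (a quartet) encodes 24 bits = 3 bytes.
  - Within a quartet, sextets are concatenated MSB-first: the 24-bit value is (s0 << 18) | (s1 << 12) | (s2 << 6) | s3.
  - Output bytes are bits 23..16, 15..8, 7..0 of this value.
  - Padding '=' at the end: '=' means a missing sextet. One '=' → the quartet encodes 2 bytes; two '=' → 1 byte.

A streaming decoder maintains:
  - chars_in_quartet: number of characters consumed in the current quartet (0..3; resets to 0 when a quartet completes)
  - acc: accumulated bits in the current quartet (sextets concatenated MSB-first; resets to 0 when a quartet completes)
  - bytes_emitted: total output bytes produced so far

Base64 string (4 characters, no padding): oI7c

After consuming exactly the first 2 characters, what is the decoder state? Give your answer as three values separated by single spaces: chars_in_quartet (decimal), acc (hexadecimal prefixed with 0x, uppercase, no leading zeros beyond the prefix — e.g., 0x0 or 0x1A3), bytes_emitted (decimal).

Answer: 2 0xA08 0

Derivation:
After char 0 ('o'=40): chars_in_quartet=1 acc=0x28 bytes_emitted=0
After char 1 ('I'=8): chars_in_quartet=2 acc=0xA08 bytes_emitted=0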